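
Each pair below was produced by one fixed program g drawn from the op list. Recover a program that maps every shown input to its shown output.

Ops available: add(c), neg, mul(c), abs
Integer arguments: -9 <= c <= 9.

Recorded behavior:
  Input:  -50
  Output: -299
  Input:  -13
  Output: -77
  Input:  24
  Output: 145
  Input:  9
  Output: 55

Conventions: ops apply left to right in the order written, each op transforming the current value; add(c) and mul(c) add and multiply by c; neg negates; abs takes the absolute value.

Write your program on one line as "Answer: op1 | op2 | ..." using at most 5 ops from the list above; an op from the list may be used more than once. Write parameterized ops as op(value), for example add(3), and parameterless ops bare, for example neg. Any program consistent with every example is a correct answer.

add(2) | mul(6) | add(-4) | add(-7)

Check, running the answer program on each example:
  -50 -> -48 -> -288 -> -292 -> -299
  -13 -> -11 -> -66 -> -70 -> -77
  24 -> 26 -> 156 -> 152 -> 145
  9 -> 11 -> 66 -> 62 -> 55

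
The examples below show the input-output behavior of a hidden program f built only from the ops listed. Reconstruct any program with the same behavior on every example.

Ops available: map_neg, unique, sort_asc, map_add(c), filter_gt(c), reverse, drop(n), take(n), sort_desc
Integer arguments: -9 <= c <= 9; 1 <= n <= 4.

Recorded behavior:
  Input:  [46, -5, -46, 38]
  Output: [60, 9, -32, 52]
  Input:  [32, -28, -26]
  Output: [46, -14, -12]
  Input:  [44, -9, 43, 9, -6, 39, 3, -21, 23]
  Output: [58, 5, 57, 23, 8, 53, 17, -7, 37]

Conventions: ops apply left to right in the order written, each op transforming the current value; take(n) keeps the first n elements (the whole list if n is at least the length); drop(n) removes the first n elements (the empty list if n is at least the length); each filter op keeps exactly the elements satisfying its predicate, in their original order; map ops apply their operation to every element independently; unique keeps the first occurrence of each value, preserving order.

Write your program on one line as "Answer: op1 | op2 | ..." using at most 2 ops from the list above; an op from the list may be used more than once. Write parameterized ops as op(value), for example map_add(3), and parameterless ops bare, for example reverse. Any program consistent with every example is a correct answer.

map_add(8) | map_add(6)

Check, running the answer program on each example:
  [46, -5, -46, 38] -> [54, 3, -38, 46] -> [60, 9, -32, 52]
  [32, -28, -26] -> [40, -20, -18] -> [46, -14, -12]
  [44, -9, 43, 9, -6, 39, 3, -21, 23] -> [52, -1, 51, 17, 2, 47, 11, -13, 31] -> [58, 5, 57, 23, 8, 53, 17, -7, 37]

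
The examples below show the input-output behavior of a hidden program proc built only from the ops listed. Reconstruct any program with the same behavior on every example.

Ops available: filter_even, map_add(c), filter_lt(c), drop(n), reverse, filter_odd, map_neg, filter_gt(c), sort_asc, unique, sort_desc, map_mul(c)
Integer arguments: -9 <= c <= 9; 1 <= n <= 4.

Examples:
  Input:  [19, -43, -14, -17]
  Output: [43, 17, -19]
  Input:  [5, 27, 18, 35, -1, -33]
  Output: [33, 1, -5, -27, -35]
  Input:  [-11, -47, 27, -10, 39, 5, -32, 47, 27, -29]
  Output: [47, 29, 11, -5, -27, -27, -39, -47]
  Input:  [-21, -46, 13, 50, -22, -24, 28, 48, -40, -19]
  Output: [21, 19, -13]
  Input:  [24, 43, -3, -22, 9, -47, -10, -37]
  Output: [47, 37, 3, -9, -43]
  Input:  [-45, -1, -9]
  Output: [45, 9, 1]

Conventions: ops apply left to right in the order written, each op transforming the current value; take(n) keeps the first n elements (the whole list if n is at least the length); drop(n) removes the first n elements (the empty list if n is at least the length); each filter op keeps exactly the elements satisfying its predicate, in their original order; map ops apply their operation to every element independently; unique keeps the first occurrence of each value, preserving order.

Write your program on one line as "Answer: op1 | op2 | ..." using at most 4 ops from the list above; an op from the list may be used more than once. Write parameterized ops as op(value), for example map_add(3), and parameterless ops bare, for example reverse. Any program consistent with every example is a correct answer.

map_neg | sort_desc | filter_odd

Check, running the answer program on each example:
  [19, -43, -14, -17] -> [-19, 43, 14, 17] -> [43, 17, 14, -19] -> [43, 17, -19]
  [5, 27, 18, 35, -1, -33] -> [-5, -27, -18, -35, 1, 33] -> [33, 1, -5, -18, -27, -35] -> [33, 1, -5, -27, -35]
  [-11, -47, 27, -10, 39, 5, -32, 47, 27, -29] -> [11, 47, -27, 10, -39, -5, 32, -47, -27, 29] -> [47, 32, 29, 11, 10, -5, -27, -27, -39, -47] -> [47, 29, 11, -5, -27, -27, -39, -47]
  [-21, -46, 13, 50, -22, -24, 28, 48, -40, -19] -> [21, 46, -13, -50, 22, 24, -28, -48, 40, 19] -> [46, 40, 24, 22, 21, 19, -13, -28, -48, -50] -> [21, 19, -13]
  [24, 43, -3, -22, 9, -47, -10, -37] -> [-24, -43, 3, 22, -9, 47, 10, 37] -> [47, 37, 22, 10, 3, -9, -24, -43] -> [47, 37, 3, -9, -43]
  [-45, -1, -9] -> [45, 1, 9] -> [45, 9, 1] -> [45, 9, 1]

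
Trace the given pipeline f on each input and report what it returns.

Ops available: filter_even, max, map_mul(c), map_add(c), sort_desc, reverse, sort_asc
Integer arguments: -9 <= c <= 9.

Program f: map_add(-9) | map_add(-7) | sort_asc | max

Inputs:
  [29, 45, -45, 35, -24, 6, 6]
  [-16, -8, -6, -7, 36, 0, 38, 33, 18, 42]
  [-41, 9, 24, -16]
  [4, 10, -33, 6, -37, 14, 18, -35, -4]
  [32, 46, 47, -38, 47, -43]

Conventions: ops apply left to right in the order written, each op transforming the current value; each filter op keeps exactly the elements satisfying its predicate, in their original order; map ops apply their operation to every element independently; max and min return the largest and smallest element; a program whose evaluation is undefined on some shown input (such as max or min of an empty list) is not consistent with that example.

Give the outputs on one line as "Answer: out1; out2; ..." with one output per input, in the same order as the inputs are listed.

Execution, op by op:
  [29, 45, -45, 35, -24, 6, 6] -> [20, 36, -54, 26, -33, -3, -3] -> [13, 29, -61, 19, -40, -10, -10] -> [-61, -40, -10, -10, 13, 19, 29] -> 29
  [-16, -8, -6, -7, 36, 0, 38, 33, 18, 42] -> [-25, -17, -15, -16, 27, -9, 29, 24, 9, 33] -> [-32, -24, -22, -23, 20, -16, 22, 17, 2, 26] -> [-32, -24, -23, -22, -16, 2, 17, 20, 22, 26] -> 26
  [-41, 9, 24, -16] -> [-50, 0, 15, -25] -> [-57, -7, 8, -32] -> [-57, -32, -7, 8] -> 8
  [4, 10, -33, 6, -37, 14, 18, -35, -4] -> [-5, 1, -42, -3, -46, 5, 9, -44, -13] -> [-12, -6, -49, -10, -53, -2, 2, -51, -20] -> [-53, -51, -49, -20, -12, -10, -6, -2, 2] -> 2
  [32, 46, 47, -38, 47, -43] -> [23, 37, 38, -47, 38, -52] -> [16, 30, 31, -54, 31, -59] -> [-59, -54, 16, 30, 31, 31] -> 31

29; 26; 8; 2; 31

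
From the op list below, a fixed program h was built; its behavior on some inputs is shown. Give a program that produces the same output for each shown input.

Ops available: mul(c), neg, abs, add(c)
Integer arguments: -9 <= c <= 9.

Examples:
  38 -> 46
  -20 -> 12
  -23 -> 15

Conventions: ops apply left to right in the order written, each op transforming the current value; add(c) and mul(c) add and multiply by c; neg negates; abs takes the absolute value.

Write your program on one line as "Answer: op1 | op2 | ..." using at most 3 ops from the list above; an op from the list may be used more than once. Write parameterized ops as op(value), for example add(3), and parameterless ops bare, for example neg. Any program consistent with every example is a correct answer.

add(3) | add(5) | abs

Check, running the answer program on each example:
  38 -> 41 -> 46 -> 46
  -20 -> -17 -> -12 -> 12
  -23 -> -20 -> -15 -> 15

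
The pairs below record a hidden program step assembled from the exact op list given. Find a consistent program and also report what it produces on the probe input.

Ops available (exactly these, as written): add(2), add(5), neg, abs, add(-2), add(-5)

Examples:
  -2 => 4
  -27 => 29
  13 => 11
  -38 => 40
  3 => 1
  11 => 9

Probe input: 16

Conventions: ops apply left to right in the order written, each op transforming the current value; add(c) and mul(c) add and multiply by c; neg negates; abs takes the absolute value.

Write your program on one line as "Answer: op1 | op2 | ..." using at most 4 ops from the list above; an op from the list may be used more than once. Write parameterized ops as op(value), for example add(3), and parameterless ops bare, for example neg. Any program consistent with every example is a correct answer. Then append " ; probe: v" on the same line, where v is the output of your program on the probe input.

neg | add(2) | abs ; probe: 14

Check, running the answer program on each example:
  -2 -> 2 -> 4 -> 4
  -27 -> 27 -> 29 -> 29
  13 -> -13 -> -11 -> 11
  -38 -> 38 -> 40 -> 40
  3 -> -3 -> -1 -> 1
  11 -> -11 -> -9 -> 9
  probe: 16 -> -16 -> -14 -> 14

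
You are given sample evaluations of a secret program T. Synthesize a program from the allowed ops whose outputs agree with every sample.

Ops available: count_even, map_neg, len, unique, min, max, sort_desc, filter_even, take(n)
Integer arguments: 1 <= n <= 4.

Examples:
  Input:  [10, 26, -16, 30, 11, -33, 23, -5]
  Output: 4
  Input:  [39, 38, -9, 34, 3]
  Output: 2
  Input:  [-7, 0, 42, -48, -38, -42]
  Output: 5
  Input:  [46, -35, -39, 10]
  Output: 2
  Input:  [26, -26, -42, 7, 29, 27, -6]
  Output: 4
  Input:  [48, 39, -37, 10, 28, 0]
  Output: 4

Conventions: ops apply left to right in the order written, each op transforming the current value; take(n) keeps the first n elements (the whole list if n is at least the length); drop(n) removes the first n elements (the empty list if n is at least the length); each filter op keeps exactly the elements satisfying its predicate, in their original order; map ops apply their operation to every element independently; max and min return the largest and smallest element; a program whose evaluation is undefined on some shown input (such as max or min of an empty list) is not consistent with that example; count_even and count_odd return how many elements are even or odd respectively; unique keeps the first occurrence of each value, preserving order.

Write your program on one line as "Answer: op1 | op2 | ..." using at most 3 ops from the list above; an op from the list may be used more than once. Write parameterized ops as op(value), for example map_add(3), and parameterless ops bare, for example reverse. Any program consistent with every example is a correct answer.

map_neg | filter_even | len

Check, running the answer program on each example:
  [10, 26, -16, 30, 11, -33, 23, -5] -> [-10, -26, 16, -30, -11, 33, -23, 5] -> [-10, -26, 16, -30] -> 4
  [39, 38, -9, 34, 3] -> [-39, -38, 9, -34, -3] -> [-38, -34] -> 2
  [-7, 0, 42, -48, -38, -42] -> [7, 0, -42, 48, 38, 42] -> [0, -42, 48, 38, 42] -> 5
  [46, -35, -39, 10] -> [-46, 35, 39, -10] -> [-46, -10] -> 2
  [26, -26, -42, 7, 29, 27, -6] -> [-26, 26, 42, -7, -29, -27, 6] -> [-26, 26, 42, 6] -> 4
  [48, 39, -37, 10, 28, 0] -> [-48, -39, 37, -10, -28, 0] -> [-48, -10, -28, 0] -> 4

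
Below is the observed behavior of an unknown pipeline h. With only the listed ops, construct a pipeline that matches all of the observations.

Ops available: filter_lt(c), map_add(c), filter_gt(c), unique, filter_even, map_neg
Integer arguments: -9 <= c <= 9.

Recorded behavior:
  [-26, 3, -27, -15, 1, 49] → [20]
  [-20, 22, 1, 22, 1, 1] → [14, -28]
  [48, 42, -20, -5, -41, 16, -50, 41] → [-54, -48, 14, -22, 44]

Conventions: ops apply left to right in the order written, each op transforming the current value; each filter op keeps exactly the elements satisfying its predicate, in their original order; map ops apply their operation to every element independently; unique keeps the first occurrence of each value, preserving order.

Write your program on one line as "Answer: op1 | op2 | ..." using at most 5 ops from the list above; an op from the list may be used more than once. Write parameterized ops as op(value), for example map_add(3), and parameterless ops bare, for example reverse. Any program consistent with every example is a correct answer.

filter_even | map_add(6) | unique | map_neg

Check, running the answer program on each example:
  [-26, 3, -27, -15, 1, 49] -> [-26] -> [-20] -> [-20] -> [20]
  [-20, 22, 1, 22, 1, 1] -> [-20, 22, 22] -> [-14, 28, 28] -> [-14, 28] -> [14, -28]
  [48, 42, -20, -5, -41, 16, -50, 41] -> [48, 42, -20, 16, -50] -> [54, 48, -14, 22, -44] -> [54, 48, -14, 22, -44] -> [-54, -48, 14, -22, 44]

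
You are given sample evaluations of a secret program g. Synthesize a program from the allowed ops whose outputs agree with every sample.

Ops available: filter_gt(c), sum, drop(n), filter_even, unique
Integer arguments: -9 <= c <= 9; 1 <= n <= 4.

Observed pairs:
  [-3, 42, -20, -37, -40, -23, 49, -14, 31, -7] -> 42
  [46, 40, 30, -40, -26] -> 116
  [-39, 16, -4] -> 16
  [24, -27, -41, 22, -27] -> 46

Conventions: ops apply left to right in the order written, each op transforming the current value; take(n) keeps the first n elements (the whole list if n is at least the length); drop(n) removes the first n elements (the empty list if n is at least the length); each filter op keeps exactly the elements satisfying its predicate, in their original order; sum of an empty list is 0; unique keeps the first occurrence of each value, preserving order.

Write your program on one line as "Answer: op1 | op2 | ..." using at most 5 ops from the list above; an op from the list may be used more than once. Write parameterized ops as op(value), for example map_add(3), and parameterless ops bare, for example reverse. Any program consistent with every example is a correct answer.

unique | filter_even | filter_gt(-1) | sum

Check, running the answer program on each example:
  [-3, 42, -20, -37, -40, -23, 49, -14, 31, -7] -> [-3, 42, -20, -37, -40, -23, 49, -14, 31, -7] -> [42, -20, -40, -14] -> [42] -> 42
  [46, 40, 30, -40, -26] -> [46, 40, 30, -40, -26] -> [46, 40, 30, -40, -26] -> [46, 40, 30] -> 116
  [-39, 16, -4] -> [-39, 16, -4] -> [16, -4] -> [16] -> 16
  [24, -27, -41, 22, -27] -> [24, -27, -41, 22] -> [24, 22] -> [24, 22] -> 46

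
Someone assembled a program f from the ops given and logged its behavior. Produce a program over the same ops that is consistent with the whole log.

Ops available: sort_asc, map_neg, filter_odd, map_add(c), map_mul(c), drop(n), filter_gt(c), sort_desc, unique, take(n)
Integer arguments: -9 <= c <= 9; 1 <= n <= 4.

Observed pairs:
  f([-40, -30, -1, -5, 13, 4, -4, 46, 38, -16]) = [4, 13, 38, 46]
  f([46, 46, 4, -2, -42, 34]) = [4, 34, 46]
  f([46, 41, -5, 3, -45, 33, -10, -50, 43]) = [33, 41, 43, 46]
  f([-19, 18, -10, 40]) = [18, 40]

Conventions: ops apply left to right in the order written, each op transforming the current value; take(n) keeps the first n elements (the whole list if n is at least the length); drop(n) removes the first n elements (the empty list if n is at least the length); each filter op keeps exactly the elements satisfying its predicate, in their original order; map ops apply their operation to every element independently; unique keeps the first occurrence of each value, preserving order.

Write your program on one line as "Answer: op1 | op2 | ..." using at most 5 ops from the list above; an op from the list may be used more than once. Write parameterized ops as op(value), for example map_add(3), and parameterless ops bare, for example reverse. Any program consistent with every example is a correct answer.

filter_gt(-2) | sort_asc | unique | filter_gt(3)

Check, running the answer program on each example:
  [-40, -30, -1, -5, 13, 4, -4, 46, 38, -16] -> [-1, 13, 4, 46, 38] -> [-1, 4, 13, 38, 46] -> [-1, 4, 13, 38, 46] -> [4, 13, 38, 46]
  [46, 46, 4, -2, -42, 34] -> [46, 46, 4, 34] -> [4, 34, 46, 46] -> [4, 34, 46] -> [4, 34, 46]
  [46, 41, -5, 3, -45, 33, -10, -50, 43] -> [46, 41, 3, 33, 43] -> [3, 33, 41, 43, 46] -> [3, 33, 41, 43, 46] -> [33, 41, 43, 46]
  [-19, 18, -10, 40] -> [18, 40] -> [18, 40] -> [18, 40] -> [18, 40]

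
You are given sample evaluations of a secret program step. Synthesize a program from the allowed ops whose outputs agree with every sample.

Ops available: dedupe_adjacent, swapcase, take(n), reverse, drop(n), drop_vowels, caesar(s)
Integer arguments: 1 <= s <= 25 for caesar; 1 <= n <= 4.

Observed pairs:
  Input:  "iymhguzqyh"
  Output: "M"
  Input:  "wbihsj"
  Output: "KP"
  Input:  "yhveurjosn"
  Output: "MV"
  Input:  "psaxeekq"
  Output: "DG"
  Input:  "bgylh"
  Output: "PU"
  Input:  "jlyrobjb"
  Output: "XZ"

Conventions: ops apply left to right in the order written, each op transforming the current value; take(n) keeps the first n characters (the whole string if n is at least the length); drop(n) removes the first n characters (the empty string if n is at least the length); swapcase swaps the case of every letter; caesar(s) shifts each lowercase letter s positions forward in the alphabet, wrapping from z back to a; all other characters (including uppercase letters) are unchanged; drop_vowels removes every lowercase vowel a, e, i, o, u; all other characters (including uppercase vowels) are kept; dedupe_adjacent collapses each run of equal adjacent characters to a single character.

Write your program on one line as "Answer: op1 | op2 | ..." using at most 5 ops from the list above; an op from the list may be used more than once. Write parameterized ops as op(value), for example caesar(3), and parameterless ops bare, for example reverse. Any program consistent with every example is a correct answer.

take(2) | drop_vowels | caesar(16) | caesar(24) | swapcase

Check, running the answer program on each example:
  "iymhguzqyh" -> "iy" -> "y" -> "o" -> "m" -> "M"
  "wbihsj" -> "wb" -> "wb" -> "mr" -> "kp" -> "KP"
  "yhveurjosn" -> "yh" -> "yh" -> "ox" -> "mv" -> "MV"
  "psaxeekq" -> "ps" -> "ps" -> "fi" -> "dg" -> "DG"
  "bgylh" -> "bg" -> "bg" -> "rw" -> "pu" -> "PU"
  "jlyrobjb" -> "jl" -> "jl" -> "zb" -> "xz" -> "XZ"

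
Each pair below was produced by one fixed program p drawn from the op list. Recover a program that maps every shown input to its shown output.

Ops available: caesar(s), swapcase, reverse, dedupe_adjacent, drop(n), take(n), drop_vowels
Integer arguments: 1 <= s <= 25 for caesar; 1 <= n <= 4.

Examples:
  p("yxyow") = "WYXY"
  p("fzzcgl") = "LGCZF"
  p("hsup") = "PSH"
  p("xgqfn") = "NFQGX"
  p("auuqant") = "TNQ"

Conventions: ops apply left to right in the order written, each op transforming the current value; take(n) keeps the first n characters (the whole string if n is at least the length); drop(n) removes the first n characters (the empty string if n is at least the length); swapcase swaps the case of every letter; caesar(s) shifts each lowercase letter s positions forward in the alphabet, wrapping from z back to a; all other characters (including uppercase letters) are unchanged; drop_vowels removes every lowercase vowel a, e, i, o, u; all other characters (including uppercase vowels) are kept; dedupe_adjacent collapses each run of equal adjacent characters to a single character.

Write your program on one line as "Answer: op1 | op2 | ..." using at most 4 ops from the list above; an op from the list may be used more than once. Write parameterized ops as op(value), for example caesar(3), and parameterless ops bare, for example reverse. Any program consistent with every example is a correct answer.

dedupe_adjacent | drop_vowels | swapcase | reverse

Check, running the answer program on each example:
  "yxyow" -> "yxyow" -> "yxyw" -> "YXYW" -> "WYXY"
  "fzzcgl" -> "fzcgl" -> "fzcgl" -> "FZCGL" -> "LGCZF"
  "hsup" -> "hsup" -> "hsp" -> "HSP" -> "PSH"
  "xgqfn" -> "xgqfn" -> "xgqfn" -> "XGQFN" -> "NFQGX"
  "auuqant" -> "auqant" -> "qnt" -> "QNT" -> "TNQ"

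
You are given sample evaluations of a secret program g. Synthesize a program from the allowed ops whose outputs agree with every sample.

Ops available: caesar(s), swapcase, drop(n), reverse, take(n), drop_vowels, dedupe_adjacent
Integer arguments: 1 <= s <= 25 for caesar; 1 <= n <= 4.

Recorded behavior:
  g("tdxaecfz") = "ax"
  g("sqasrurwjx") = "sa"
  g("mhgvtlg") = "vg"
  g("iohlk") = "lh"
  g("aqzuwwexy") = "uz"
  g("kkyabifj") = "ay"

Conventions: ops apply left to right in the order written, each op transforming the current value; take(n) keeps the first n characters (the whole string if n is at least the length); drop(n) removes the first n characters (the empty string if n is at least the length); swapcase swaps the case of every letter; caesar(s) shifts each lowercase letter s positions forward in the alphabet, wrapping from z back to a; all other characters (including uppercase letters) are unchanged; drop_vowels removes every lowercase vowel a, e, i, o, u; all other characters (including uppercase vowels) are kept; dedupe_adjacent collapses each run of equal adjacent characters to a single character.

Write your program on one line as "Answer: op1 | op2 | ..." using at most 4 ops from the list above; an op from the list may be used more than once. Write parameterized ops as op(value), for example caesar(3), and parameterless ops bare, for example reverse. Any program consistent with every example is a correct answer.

take(4) | drop(1) | reverse | take(2)

Check, running the answer program on each example:
  "tdxaecfz" -> "tdxa" -> "dxa" -> "axd" -> "ax"
  "sqasrurwjx" -> "sqas" -> "qas" -> "saq" -> "sa"
  "mhgvtlg" -> "mhgv" -> "hgv" -> "vgh" -> "vg"
  "iohlk" -> "iohl" -> "ohl" -> "lho" -> "lh"
  "aqzuwwexy" -> "aqzu" -> "qzu" -> "uzq" -> "uz"
  "kkyabifj" -> "kkya" -> "kya" -> "ayk" -> "ay"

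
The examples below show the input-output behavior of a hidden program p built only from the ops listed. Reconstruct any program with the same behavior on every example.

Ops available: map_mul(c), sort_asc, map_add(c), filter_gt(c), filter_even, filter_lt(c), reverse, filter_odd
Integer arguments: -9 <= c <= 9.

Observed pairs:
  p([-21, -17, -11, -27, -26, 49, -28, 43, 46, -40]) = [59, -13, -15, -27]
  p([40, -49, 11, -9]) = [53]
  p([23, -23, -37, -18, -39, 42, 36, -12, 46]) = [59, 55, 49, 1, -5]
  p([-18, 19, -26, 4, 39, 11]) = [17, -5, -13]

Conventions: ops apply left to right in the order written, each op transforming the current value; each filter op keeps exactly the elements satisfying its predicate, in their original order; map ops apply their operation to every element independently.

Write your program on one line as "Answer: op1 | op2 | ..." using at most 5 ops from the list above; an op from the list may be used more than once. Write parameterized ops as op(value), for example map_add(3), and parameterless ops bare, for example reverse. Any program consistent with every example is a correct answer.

map_add(9) | map_add(4) | filter_odd | sort_asc | reverse

Check, running the answer program on each example:
  [-21, -17, -11, -27, -26, 49, -28, 43, 46, -40] -> [-12, -8, -2, -18, -17, 58, -19, 52, 55, -31] -> [-8, -4, 2, -14, -13, 62, -15, 56, 59, -27] -> [-13, -15, 59, -27] -> [-27, -15, -13, 59] -> [59, -13, -15, -27]
  [40, -49, 11, -9] -> [49, -40, 20, 0] -> [53, -36, 24, 4] -> [53] -> [53] -> [53]
  [23, -23, -37, -18, -39, 42, 36, -12, 46] -> [32, -14, -28, -9, -30, 51, 45, -3, 55] -> [36, -10, -24, -5, -26, 55, 49, 1, 59] -> [-5, 55, 49, 1, 59] -> [-5, 1, 49, 55, 59] -> [59, 55, 49, 1, -5]
  [-18, 19, -26, 4, 39, 11] -> [-9, 28, -17, 13, 48, 20] -> [-5, 32, -13, 17, 52, 24] -> [-5, -13, 17] -> [-13, -5, 17] -> [17, -5, -13]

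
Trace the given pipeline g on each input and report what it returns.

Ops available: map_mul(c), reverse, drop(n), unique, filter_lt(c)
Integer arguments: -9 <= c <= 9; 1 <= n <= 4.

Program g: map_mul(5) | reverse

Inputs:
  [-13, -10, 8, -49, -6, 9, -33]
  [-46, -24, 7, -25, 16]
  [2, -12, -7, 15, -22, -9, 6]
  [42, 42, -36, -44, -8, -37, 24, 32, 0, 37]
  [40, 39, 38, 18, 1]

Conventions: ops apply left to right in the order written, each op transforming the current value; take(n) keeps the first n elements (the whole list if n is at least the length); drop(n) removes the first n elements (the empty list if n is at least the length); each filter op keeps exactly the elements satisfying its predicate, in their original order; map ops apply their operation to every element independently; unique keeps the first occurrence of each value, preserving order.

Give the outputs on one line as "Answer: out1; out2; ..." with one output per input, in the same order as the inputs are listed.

Execution, op by op:
  [-13, -10, 8, -49, -6, 9, -33] -> [-65, -50, 40, -245, -30, 45, -165] -> [-165, 45, -30, -245, 40, -50, -65]
  [-46, -24, 7, -25, 16] -> [-230, -120, 35, -125, 80] -> [80, -125, 35, -120, -230]
  [2, -12, -7, 15, -22, -9, 6] -> [10, -60, -35, 75, -110, -45, 30] -> [30, -45, -110, 75, -35, -60, 10]
  [42, 42, -36, -44, -8, -37, 24, 32, 0, 37] -> [210, 210, -180, -220, -40, -185, 120, 160, 0, 185] -> [185, 0, 160, 120, -185, -40, -220, -180, 210, 210]
  [40, 39, 38, 18, 1] -> [200, 195, 190, 90, 5] -> [5, 90, 190, 195, 200]

[-165, 45, -30, -245, 40, -50, -65]; [80, -125, 35, -120, -230]; [30, -45, -110, 75, -35, -60, 10]; [185, 0, 160, 120, -185, -40, -220, -180, 210, 210]; [5, 90, 190, 195, 200]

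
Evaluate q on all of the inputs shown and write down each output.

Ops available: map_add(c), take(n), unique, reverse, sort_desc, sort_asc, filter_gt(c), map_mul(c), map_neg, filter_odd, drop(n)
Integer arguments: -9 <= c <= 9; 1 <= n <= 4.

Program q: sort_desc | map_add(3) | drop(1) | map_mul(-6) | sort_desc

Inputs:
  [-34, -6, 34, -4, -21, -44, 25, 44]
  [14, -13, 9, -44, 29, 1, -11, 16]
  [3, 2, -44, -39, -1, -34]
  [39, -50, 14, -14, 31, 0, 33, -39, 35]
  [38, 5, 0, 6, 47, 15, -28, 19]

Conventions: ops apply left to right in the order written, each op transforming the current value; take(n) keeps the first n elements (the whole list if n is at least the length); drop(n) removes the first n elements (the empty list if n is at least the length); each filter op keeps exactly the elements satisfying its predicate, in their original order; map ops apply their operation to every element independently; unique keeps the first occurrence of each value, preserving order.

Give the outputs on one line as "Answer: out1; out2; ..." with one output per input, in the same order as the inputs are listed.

Execution, op by op:
  [-34, -6, 34, -4, -21, -44, 25, 44] -> [44, 34, 25, -4, -6, -21, -34, -44] -> [47, 37, 28, -1, -3, -18, -31, -41] -> [37, 28, -1, -3, -18, -31, -41] -> [-222, -168, 6, 18, 108, 186, 246] -> [246, 186, 108, 18, 6, -168, -222]
  [14, -13, 9, -44, 29, 1, -11, 16] -> [29, 16, 14, 9, 1, -11, -13, -44] -> [32, 19, 17, 12, 4, -8, -10, -41] -> [19, 17, 12, 4, -8, -10, -41] -> [-114, -102, -72, -24, 48, 60, 246] -> [246, 60, 48, -24, -72, -102, -114]
  [3, 2, -44, -39, -1, -34] -> [3, 2, -1, -34, -39, -44] -> [6, 5, 2, -31, -36, -41] -> [5, 2, -31, -36, -41] -> [-30, -12, 186, 216, 246] -> [246, 216, 186, -12, -30]
  [39, -50, 14, -14, 31, 0, 33, -39, 35] -> [39, 35, 33, 31, 14, 0, -14, -39, -50] -> [42, 38, 36, 34, 17, 3, -11, -36, -47] -> [38, 36, 34, 17, 3, -11, -36, -47] -> [-228, -216, -204, -102, -18, 66, 216, 282] -> [282, 216, 66, -18, -102, -204, -216, -228]
  [38, 5, 0, 6, 47, 15, -28, 19] -> [47, 38, 19, 15, 6, 5, 0, -28] -> [50, 41, 22, 18, 9, 8, 3, -25] -> [41, 22, 18, 9, 8, 3, -25] -> [-246, -132, -108, -54, -48, -18, 150] -> [150, -18, -48, -54, -108, -132, -246]

[246, 186, 108, 18, 6, -168, -222]; [246, 60, 48, -24, -72, -102, -114]; [246, 216, 186, -12, -30]; [282, 216, 66, -18, -102, -204, -216, -228]; [150, -18, -48, -54, -108, -132, -246]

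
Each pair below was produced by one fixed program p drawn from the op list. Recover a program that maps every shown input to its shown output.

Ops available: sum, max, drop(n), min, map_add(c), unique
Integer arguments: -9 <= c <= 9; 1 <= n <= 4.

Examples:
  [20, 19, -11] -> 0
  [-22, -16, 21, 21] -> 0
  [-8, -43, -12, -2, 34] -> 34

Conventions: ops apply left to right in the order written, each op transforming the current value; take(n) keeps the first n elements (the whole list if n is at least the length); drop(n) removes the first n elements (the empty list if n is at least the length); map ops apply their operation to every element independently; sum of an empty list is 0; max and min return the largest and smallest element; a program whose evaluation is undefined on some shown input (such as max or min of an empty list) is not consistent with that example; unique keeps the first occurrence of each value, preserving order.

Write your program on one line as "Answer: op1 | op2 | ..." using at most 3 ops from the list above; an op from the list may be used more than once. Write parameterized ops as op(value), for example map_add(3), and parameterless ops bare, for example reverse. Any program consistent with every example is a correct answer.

unique | drop(4) | sum

Check, running the answer program on each example:
  [20, 19, -11] -> [20, 19, -11] -> [] -> 0
  [-22, -16, 21, 21] -> [-22, -16, 21] -> [] -> 0
  [-8, -43, -12, -2, 34] -> [-8, -43, -12, -2, 34] -> [34] -> 34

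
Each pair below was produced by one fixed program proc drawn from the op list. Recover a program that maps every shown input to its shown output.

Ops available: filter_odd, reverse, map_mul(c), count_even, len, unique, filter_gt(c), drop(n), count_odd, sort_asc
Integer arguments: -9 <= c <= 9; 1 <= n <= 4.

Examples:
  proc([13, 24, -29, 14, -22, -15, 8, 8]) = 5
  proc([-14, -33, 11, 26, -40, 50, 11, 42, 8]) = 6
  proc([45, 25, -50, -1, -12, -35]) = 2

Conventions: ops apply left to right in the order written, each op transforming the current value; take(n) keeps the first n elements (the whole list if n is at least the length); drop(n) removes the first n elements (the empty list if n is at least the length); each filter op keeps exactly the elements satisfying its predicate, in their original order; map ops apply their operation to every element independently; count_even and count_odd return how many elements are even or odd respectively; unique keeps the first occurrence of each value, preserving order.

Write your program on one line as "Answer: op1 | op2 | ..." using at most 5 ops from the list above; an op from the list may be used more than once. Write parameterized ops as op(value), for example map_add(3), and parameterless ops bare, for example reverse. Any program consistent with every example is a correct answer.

map_mul(6) | filter_gt(-1) | sort_asc | reverse | len

Check, running the answer program on each example:
  [13, 24, -29, 14, -22, -15, 8, 8] -> [78, 144, -174, 84, -132, -90, 48, 48] -> [78, 144, 84, 48, 48] -> [48, 48, 78, 84, 144] -> [144, 84, 78, 48, 48] -> 5
  [-14, -33, 11, 26, -40, 50, 11, 42, 8] -> [-84, -198, 66, 156, -240, 300, 66, 252, 48] -> [66, 156, 300, 66, 252, 48] -> [48, 66, 66, 156, 252, 300] -> [300, 252, 156, 66, 66, 48] -> 6
  [45, 25, -50, -1, -12, -35] -> [270, 150, -300, -6, -72, -210] -> [270, 150] -> [150, 270] -> [270, 150] -> 2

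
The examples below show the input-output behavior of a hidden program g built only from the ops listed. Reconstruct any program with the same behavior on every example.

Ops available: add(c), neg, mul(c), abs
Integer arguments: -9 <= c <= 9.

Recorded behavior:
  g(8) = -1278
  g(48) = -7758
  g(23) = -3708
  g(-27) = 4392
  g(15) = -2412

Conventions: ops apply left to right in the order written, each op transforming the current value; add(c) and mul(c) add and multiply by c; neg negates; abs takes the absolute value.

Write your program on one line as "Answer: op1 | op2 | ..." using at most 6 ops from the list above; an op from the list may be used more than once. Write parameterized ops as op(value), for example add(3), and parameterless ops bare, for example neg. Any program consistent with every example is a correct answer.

neg | mul(-9) | neg | add(1) | mul(-2) | mul(-9)

Check, running the answer program on each example:
  8 -> -8 -> 72 -> -72 -> -71 -> 142 -> -1278
  48 -> -48 -> 432 -> -432 -> -431 -> 862 -> -7758
  23 -> -23 -> 207 -> -207 -> -206 -> 412 -> -3708
  -27 -> 27 -> -243 -> 243 -> 244 -> -488 -> 4392
  15 -> -15 -> 135 -> -135 -> -134 -> 268 -> -2412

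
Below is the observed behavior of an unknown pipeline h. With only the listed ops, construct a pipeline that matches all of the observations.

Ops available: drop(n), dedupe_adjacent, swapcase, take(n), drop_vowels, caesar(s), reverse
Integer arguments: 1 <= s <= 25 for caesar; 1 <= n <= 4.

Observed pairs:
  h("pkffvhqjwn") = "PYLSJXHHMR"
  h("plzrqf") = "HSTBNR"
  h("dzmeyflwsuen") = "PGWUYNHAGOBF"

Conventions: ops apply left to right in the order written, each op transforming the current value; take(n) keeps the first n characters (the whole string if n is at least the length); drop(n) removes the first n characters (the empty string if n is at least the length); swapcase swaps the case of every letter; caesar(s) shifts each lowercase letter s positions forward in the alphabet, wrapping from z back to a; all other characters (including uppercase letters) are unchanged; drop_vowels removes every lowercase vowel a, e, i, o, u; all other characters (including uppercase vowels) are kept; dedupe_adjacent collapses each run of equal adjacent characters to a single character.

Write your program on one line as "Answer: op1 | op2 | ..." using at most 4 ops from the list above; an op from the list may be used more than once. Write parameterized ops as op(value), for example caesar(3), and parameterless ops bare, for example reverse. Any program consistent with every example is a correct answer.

caesar(21) | reverse | caesar(7) | swapcase

Check, running the answer program on each example:
  "pkffvhqjwn" -> "kfaaqcleri" -> "irelcqaafk" -> "pylsjxhhmr" -> "PYLSJXHHMR"
  "plzrqf" -> "kgumla" -> "almugk" -> "hstbnr" -> "HSTBNR"
  "dzmeyflwsuen" -> "yuhztagrnpzi" -> "izpnrgatzhuy" -> "pgwuynhagobf" -> "PGWUYNHAGOBF"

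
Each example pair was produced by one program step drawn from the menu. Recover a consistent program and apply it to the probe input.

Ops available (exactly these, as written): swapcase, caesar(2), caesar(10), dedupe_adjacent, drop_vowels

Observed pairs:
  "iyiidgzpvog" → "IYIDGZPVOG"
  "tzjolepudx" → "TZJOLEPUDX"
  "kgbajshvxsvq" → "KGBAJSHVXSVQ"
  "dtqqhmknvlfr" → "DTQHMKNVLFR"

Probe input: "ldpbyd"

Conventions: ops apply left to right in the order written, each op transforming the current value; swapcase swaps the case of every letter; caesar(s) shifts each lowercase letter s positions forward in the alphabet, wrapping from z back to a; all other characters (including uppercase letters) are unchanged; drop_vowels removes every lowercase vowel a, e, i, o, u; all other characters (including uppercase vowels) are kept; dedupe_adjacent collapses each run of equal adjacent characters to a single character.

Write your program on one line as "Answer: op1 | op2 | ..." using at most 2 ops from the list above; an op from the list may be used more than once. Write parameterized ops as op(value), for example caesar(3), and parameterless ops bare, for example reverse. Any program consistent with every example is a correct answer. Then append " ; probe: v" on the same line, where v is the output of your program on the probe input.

dedupe_adjacent | swapcase ; probe: "LDPBYD"

Check, running the answer program on each example:
  "iyiidgzpvog" -> "iyidgzpvog" -> "IYIDGZPVOG"
  "tzjolepudx" -> "tzjolepudx" -> "TZJOLEPUDX"
  "kgbajshvxsvq" -> "kgbajshvxsvq" -> "KGBAJSHVXSVQ"
  "dtqqhmknvlfr" -> "dtqhmknvlfr" -> "DTQHMKNVLFR"
  probe: "ldpbyd" -> "ldpbyd" -> "LDPBYD"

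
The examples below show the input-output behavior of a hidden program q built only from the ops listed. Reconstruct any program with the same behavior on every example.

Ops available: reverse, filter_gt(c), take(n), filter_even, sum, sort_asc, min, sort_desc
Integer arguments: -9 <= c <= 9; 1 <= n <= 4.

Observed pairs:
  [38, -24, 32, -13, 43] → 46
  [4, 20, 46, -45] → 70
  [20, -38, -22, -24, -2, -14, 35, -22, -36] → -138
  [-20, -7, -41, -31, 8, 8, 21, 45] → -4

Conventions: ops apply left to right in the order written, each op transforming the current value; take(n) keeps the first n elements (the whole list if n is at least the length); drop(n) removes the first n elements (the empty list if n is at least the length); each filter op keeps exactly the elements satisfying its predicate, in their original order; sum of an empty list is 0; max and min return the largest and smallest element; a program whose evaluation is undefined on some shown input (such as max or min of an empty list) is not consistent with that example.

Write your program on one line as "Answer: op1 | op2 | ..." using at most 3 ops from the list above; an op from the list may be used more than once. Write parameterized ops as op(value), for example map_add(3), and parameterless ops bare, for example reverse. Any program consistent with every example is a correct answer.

sort_asc | filter_even | sum

Check, running the answer program on each example:
  [38, -24, 32, -13, 43] -> [-24, -13, 32, 38, 43] -> [-24, 32, 38] -> 46
  [4, 20, 46, -45] -> [-45, 4, 20, 46] -> [4, 20, 46] -> 70
  [20, -38, -22, -24, -2, -14, 35, -22, -36] -> [-38, -36, -24, -22, -22, -14, -2, 20, 35] -> [-38, -36, -24, -22, -22, -14, -2, 20] -> -138
  [-20, -7, -41, -31, 8, 8, 21, 45] -> [-41, -31, -20, -7, 8, 8, 21, 45] -> [-20, 8, 8] -> -4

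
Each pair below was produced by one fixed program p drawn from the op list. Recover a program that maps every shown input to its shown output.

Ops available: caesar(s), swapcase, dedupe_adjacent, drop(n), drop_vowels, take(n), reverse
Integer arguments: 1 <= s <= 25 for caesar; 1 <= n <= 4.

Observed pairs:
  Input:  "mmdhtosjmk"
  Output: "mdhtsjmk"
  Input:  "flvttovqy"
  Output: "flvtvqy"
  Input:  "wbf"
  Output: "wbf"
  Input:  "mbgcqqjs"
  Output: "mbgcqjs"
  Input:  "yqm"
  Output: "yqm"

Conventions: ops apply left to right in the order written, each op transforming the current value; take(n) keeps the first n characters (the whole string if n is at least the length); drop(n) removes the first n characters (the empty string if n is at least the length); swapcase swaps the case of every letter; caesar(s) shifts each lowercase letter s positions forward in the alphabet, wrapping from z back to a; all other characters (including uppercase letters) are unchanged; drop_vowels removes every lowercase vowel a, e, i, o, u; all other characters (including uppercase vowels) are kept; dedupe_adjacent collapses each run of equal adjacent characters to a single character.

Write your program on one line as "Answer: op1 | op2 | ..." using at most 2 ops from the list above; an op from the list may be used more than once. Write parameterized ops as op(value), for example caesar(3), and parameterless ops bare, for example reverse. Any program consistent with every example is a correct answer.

drop_vowels | dedupe_adjacent

Check, running the answer program on each example:
  "mmdhtosjmk" -> "mmdhtsjmk" -> "mdhtsjmk"
  "flvttovqy" -> "flvttvqy" -> "flvtvqy"
  "wbf" -> "wbf" -> "wbf"
  "mbgcqqjs" -> "mbgcqqjs" -> "mbgcqjs"
  "yqm" -> "yqm" -> "yqm"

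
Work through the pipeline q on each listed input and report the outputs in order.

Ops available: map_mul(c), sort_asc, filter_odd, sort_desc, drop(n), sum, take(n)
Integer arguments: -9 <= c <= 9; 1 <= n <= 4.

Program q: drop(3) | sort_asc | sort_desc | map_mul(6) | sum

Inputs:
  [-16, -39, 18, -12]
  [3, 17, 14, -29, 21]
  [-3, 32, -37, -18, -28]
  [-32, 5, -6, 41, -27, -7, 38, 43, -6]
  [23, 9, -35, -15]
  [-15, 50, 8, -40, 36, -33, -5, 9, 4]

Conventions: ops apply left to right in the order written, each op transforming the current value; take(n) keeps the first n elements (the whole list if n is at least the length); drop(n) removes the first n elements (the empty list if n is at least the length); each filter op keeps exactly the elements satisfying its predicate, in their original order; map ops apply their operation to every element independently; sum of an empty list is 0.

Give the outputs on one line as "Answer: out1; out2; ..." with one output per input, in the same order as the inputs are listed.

-72; -48; -276; 492; -90; -174

Execution, op by op:
  [-16, -39, 18, -12] -> [-12] -> [-12] -> [-12] -> [-72] -> -72
  [3, 17, 14, -29, 21] -> [-29, 21] -> [-29, 21] -> [21, -29] -> [126, -174] -> -48
  [-3, 32, -37, -18, -28] -> [-18, -28] -> [-28, -18] -> [-18, -28] -> [-108, -168] -> -276
  [-32, 5, -6, 41, -27, -7, 38, 43, -6] -> [41, -27, -7, 38, 43, -6] -> [-27, -7, -6, 38, 41, 43] -> [43, 41, 38, -6, -7, -27] -> [258, 246, 228, -36, -42, -162] -> 492
  [23, 9, -35, -15] -> [-15] -> [-15] -> [-15] -> [-90] -> -90
  [-15, 50, 8, -40, 36, -33, -5, 9, 4] -> [-40, 36, -33, -5, 9, 4] -> [-40, -33, -5, 4, 9, 36] -> [36, 9, 4, -5, -33, -40] -> [216, 54, 24, -30, -198, -240] -> -174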